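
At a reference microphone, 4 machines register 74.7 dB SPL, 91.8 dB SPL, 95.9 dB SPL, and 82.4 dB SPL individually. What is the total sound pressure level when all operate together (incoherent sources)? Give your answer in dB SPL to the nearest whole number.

97 dB SPL

For uncorrelated sources the intensities add, so convert each level to linear form, sum, and take 10·log₁₀ of the total.
Σ 10^(L/10) = 10^(74.7/10) + 10^(91.8/10) + 10^(95.9/10) + 10^(82.4/10) = 5.607e+09.
L_total = 10·log₁₀(5.607e+09) = 97.49 dB SPL.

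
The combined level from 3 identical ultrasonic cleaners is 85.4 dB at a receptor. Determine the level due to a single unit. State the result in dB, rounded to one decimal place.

80.6 dB

For N identical incoherent sources L_total = L₁ + 10·log₁₀ N, so L₁ = 85.4 − 10·log₁₀(3) = 85.4 − 4.771.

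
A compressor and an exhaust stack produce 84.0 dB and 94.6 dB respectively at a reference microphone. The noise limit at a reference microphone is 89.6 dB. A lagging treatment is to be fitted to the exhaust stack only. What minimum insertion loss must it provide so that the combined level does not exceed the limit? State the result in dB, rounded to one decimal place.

6.4 dB

Everything except the exhaust stack sums to 10^(84.0/10) = 2.512e+08 in linear terms, 84.00 dB.
The limit corresponds to 10^(89.6/10) = 9.120e+08; subtracting the fixed part leaves 6.608e+08 for the exhaust stack, i.e. 88.20 dB.
Required insertion loss = 94.6 − 88.20 = 6.40 dB.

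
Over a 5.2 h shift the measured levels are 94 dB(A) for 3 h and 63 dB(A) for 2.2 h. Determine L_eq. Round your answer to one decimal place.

91.6 dB(A)

Weight each interval's intensity by its duration and average over T = 5.2 h:
Σ tᵢ·10^(Lᵢ/10) = 3·10^(94/10) + 2.2·10^(63/10) = 7.540e+09.
L_eq = 10·log₁₀(7.540e+09/5.2) = 91.61 dB(A).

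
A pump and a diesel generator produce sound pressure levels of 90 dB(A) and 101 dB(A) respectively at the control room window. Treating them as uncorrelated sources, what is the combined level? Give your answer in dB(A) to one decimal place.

Incoherent sources combine by intensity addition: L_total = 10·log₁₀(Σ 10^(L_i/10)).
Σ 10^(L/10) = 10^(90/10) + 10^(101/10) = 1.359e+10.
L_total = 10·log₁₀(1.359e+10) = 101.33 dB(A).

101.3 dB(A)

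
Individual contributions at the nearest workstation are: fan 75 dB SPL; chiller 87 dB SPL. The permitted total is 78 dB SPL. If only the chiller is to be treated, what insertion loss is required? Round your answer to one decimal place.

The untreated sources together contribute 10^(75/10) = 3.162e+07, i.e. 75.00 dB SPL.
To meet 78 dB SPL overall, the treated chiller may contribute at most 10^(78/10) − 3.162e+07 = 3.147e+07, i.e. 74.98 dB SPL.
So the chiller must be reduced from 87 to 74.98 dB SPL: IL = 12.02 dB.

12.0 dB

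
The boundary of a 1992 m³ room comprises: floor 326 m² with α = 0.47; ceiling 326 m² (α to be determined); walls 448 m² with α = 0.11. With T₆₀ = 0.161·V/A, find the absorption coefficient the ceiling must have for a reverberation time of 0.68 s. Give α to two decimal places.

Required total absorption A = 0.161·1992/0.68 = 471.64 m².
Absorption from the other surfaces = 326·0.47 + 448·0.11 = 202.50 m², so the ceiling must supply 269.14 m² over 326 m².
α = 269.14/326 = 0.826.

0.83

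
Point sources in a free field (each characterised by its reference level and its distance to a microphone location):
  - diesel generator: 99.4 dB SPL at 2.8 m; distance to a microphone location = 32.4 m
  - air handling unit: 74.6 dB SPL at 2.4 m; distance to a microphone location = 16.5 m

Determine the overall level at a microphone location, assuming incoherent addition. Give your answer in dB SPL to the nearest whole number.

First find each source's level at the receiver (point-source: −20·log₁₀(r/r_ref)), then combine on an intensity basis.
diesel generator: 99.4 − 20·log₁₀(32.4/2.8) = 99.4 − 21.27 = 78.13 dB SPL.
air handling unit: 74.6 − 20·log₁₀(16.5/2.4) = 74.6 − 16.75 = 57.85 dB SPL.
Σ 10^(L/10) = 6.566e+07 → L_total = 10·log₁₀(6.566e+07) = 78.17 dB SPL.

78 dB SPL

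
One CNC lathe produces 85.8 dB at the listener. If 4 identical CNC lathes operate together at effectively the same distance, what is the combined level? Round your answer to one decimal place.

L_total = L₁ + 10·log₁₀ N for N identical incoherent sources.
L_total = 85.8 + 10·log₁₀(4) = 85.8 + 6.021 = 91.82 dB.

91.8 dB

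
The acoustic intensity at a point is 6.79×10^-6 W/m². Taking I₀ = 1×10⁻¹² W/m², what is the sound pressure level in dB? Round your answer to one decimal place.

I/I₀ = 6.79×10^-6/10⁻¹² = 6.79×10^6, and L = 10·log₁₀(I/I₀).
L = 10·(0.8319 + 6) = 68.32 dB.

68.3 dB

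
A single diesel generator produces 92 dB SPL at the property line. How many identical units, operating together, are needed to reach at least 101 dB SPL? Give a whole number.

The shortfall is 101 − 92 = 9.0 dB, and N units add 10·log₁₀ N, so need 10·log₁₀ N ≥ 9.0.
N ≥ 10^(9.0/10) = 7.943, so N = 8.

8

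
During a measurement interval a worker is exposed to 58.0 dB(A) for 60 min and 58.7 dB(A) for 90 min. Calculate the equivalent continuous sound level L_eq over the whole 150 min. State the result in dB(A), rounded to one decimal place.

The energy average is taken in the linear domain: L_eq = 10·log₁₀[(Σ tᵢ·10^(Lᵢ/10))/T], T = 150 min.
Σ tᵢ·10^(Lᵢ/10) = 60·10^(58.0/10) + 90·10^(58.7/10) = 1.046e+08.
L_eq = 10·log₁₀(1.046e+08/150) = 58.43 dB(A).

58.4 dB(A)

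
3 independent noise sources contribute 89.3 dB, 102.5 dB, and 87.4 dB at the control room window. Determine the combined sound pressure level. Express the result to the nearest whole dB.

103 dB

Incoherent sources combine by intensity addition: L_total = 10·log₁₀(Σ 10^(L_i/10)).
Σ 10^(L/10) = 10^(89.3/10) + 10^(102.5/10) + 10^(87.4/10) = 1.918e+10.
L_total = 10·log₁₀(1.918e+10) = 102.83 dB.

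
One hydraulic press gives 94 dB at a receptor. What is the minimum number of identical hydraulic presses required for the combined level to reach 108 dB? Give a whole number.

26

Need L₁ + 10·log₁₀ N ≥ 108, i.e. log₁₀ N ≥ 1.40.
N ≥ 10^(14.0/10) = 25.119, so N = 26.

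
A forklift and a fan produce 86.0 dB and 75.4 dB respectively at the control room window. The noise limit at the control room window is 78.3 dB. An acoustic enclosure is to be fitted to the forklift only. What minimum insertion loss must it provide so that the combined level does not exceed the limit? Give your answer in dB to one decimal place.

Everything except the forklift sums to 10^(75.4/10) = 3.467e+07 in linear terms, 75.40 dB.
The limit corresponds to 10^(78.3/10) = 6.761e+07; subtracting the fixed part leaves 3.293e+07 for the forklift, i.e. 75.18 dB.
Required insertion loss = 86.0 − 75.18 = 10.82 dB.

10.8 dB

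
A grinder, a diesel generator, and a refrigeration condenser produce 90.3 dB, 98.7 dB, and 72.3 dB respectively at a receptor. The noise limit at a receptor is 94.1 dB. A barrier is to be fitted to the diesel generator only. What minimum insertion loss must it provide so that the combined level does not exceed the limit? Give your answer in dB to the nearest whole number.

Everything except the diesel generator sums to 10^(90.3/10) + 10^(72.3/10) = 1.089e+09 in linear terms, 90.37 dB.
The limit corresponds to 10^(94.1/10) = 2.570e+09; subtracting the fixed part leaves 1.482e+09 for the diesel generator, i.e. 91.71 dB.
Required insertion loss = 98.7 − 91.71 = 6.99 dB.

7 dB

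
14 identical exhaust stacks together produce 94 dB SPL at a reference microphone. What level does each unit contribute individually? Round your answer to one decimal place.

14 equal contributions raise the level by 10·log₁₀ 14 = 11.461 dB, so each unit alone gives 94 − 11.461.

82.5 dB SPL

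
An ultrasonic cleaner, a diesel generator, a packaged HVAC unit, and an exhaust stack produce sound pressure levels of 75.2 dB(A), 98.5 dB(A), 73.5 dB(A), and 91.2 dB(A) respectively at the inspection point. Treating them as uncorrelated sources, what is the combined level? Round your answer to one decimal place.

Incoherent sources combine by intensity addition: L_total = 10·log₁₀(Σ 10^(L_i/10)).
Σ 10^(L/10) = 10^(75.2/10) + 10^(98.5/10) + 10^(73.5/10) + 10^(91.2/10) = 8.453e+09.
L_total = 10·log₁₀(8.453e+09) = 99.27 dB(A).

99.3 dB(A)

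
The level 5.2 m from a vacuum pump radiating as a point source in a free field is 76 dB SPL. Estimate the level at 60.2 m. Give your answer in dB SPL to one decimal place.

54.7 dB SPL

Point-source attenuation: ΔL = 20·log₁₀(r₂/r₁) = 20·log₁₀(60.2/5.2) = 21.272 dB.
L₂ = 76 − 20·log₁₀(60.2/5.2) = 76 − 21.272 = 54.73 dB SPL.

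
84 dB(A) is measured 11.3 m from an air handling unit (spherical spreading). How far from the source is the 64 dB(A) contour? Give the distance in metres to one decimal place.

The 20.0 dB drop corresponds to a distance ratio of 10^(20.0/20) for a point source.
r₂ = 11.3·10^((84−64)/20) = 11.3·10^(20.0/20) = 113.00 m.

113.0 m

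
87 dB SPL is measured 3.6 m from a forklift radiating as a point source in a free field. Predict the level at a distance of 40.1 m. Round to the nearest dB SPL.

Spherical spreading from a point source gives a 20·log₁₀(r₂/r₁) drop.
L₂ = 87 − 20·log₁₀(40.1/3.6) = 87 − 20.937 = 66.06 dB SPL.

66 dB SPL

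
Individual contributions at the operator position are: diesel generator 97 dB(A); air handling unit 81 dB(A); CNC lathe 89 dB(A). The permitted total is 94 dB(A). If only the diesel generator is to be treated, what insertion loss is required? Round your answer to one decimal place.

Fixed contribution from the other sources: Σ 10^(L/10) = 10^(81/10) + 10^(89/10) = 9.202e+08 (89.64 dB(A)).
To meet 94 dB(A) overall, the treated diesel generator may contribute at most 10^(94/10) − 9.202e+08 = 1.592e+09, i.e. 92.02 dB(A).
Required insertion loss = 97 − 92.02 = 4.98 dB.

5.0 dB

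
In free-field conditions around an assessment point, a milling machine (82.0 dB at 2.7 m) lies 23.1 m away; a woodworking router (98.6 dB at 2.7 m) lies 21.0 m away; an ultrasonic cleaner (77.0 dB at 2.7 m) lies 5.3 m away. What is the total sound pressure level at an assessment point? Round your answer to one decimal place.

81.3 dB

First find each source's level at the receiver (point-source: −20·log₁₀(r/r_ref)), then combine on an intensity basis.
milling machine: 82.0 − 20·log₁₀(23.1/2.7) = 82.0 − 18.64 = 63.36 dB.
woodworking router: 98.6 − 20·log₁₀(21.0/2.7) = 98.6 − 17.82 = 80.78 dB.
ultrasonic cleaner: 77.0 − 20·log₁₀(5.3/2.7) = 77.0 − 5.86 = 71.14 dB.
Σ 10^(L/10) = 1.349e+08 → L_total = 10·log₁₀(1.349e+08) = 81.30 dB.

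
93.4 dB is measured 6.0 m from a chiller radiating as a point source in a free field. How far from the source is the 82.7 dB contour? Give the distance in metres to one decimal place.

20.6 m

For a point source L₁ − L₂ = 20·log₁₀(r₂/r₁), so r₂ = r₁·10^((L₁−L₂)/20).
r₂ = 6.0·10^((93.4−82.7)/20) = 6.0·10^(10.7/20) = 20.57 m.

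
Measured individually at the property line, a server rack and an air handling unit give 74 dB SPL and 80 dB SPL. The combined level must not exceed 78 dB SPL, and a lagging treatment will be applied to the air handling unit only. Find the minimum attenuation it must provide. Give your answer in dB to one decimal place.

4.2 dB

Everything except the air handling unit sums to 10^(74/10) = 2.512e+07 in linear terms, 74.00 dB SPL.
The limit corresponds to 10^(78/10) = 6.310e+07; subtracting the fixed part leaves 3.798e+07 for the air handling unit, i.e. 75.80 dB SPL.
Required insertion loss = 80 − 75.80 = 4.20 dB.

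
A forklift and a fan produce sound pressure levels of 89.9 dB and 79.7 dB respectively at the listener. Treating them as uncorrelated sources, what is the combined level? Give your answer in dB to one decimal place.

Incoherent sources combine by intensity addition: L_total = 10·log₁₀(Σ 10^(L_i/10)).
Σ 10^(L/10) = 10^(89.9/10) + 10^(79.7/10) = 1.071e+09.
L_total = 10·log₁₀(1.071e+09) = 90.30 dB.

90.3 dB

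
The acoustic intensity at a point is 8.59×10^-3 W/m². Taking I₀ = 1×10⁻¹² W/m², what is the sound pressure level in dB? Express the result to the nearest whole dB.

99 dB

Dividing by I₀ shifts the exponent by 12: I/I₀ = 8.59×10^9.
L = 10·(0.9340 + 9) = 99.34 dB.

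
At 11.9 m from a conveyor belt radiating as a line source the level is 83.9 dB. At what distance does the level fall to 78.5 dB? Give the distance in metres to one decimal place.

41.3 m

The 5.4 dB drop corresponds to a distance ratio of 10^(5.4/10) for a line source.
r₂ = 11.9·10^((83.9−78.5)/10) = 11.9·10^(5.4/10) = 41.26 m.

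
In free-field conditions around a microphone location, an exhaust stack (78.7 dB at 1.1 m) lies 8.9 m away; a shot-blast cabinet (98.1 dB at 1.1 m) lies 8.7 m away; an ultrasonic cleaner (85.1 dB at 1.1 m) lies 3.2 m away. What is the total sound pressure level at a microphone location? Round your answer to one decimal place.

81.5 dB

Propagate each source to the receiver with L = L_ref − 20·log₁₀(r/r_ref), then add intensities.
exhaust stack: 78.7 − 20·log₁₀(8.9/1.1) = 78.7 − 18.16 = 60.54 dB.
shot-blast cabinet: 98.1 − 20·log₁₀(8.7/1.1) = 98.1 − 17.96 = 80.14 dB.
ultrasonic cleaner: 85.1 − 20·log₁₀(3.2/1.1) = 85.1 − 9.28 = 75.82 dB.
Σ 10^(L/10) = 1.426e+08 → L_total = 10·log₁₀(1.426e+08) = 81.54 dB.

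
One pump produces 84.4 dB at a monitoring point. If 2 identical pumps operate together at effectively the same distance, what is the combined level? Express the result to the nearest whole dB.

87 dB

N identical incoherent sources raise the level by 10·log₁₀ N.
L_total = 84.4 + 10·log₁₀(2) = 84.4 + 3.010 = 87.41 dB.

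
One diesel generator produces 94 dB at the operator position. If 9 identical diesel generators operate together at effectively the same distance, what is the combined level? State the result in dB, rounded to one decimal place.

With 9 equal, uncorrelated contributions the intensity is 9× that of one unit, giving a rise of 10·log₁₀ 9.
L_total = 94 + 10·log₁₀(9) = 94 + 9.542 = 103.54 dB.

103.5 dB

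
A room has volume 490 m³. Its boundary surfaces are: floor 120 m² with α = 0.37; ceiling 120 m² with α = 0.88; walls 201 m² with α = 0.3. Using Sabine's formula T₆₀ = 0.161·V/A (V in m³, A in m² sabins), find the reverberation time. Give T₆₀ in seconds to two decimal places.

0.38 s

Summing Sᵢαᵢ: 120·0.37 + 120·0.88 + 201·0.3 = 210.30 m².
T₆₀ = 0.161 × 490 / 210.30 = 0.375 s.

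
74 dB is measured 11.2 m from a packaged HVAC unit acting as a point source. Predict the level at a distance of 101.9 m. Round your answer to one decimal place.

Spherical spreading from a point source gives a 20·log₁₀(r₂/r₁) drop.
L₂ = 74 − 20·log₁₀(101.9/11.2) = 74 − 19.179 = 54.82 dB.

54.8 dB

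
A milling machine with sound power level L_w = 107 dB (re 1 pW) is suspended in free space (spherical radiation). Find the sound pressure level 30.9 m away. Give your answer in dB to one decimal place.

L_p = L_w − 10·log₁₀(4π·r²) with r = 30.9 m.
4π·r² = 1.2e+04 m², 10·log₁₀ of that is 40.791 dB.
L_p = 107 − 40.791 = 66.21 dB.

66.2 dB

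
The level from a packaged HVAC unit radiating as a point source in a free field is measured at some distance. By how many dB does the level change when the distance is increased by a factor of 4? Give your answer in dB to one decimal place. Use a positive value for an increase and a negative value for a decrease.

-12.0 dB

With spherical spreading the level changes by −20·log₁₀(r₂/r₁).
ΔL = −20·log₁₀(4) = -12.04 dB.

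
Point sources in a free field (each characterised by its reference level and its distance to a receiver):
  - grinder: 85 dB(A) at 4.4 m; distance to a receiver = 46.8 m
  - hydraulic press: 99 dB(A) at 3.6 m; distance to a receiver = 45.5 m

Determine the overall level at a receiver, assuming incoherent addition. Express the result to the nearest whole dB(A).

77 dB(A)

First find each source's level at the receiver (point-source: −20·log₁₀(r/r_ref)), then combine on an intensity basis.
grinder: 85 − 20·log₁₀(46.8/4.4) = 85 − 20.54 = 64.46 dB(A).
hydraulic press: 99 − 20·log₁₀(45.5/3.6) = 99 − 22.03 = 76.97 dB(A).
Σ 10^(L/10) = 5.252e+07 → L_total = 10·log₁₀(5.252e+07) = 77.20 dB(A).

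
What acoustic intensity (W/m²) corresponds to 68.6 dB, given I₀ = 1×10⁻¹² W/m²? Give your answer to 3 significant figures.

I = I₀·10^(L/10) = 10⁻¹² × 10^(68.6/10) = 10^(-5.140).

7.24e-06 W/m²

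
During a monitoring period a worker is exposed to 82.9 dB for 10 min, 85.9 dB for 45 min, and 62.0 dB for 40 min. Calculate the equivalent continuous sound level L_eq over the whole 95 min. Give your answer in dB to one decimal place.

L_eq = 10·log₁₀[(1/T)·Σ tᵢ·10^(Lᵢ/10)] with T = 95 min.
Σ tᵢ·10^(Lᵢ/10) = 10·10^(82.9/10) + 45·10^(85.9/10) + 40·10^(62.0/10) = 1.952e+10.
L_eq = 10·log₁₀(1.952e+10/95) = 83.13 dB.

83.1 dB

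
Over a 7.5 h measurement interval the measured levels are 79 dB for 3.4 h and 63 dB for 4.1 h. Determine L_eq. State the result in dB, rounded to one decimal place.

The energy average is taken in the linear domain: L_eq = 10·log₁₀[(Σ tᵢ·10^(Lᵢ/10))/T], T = 7.5 h.
Σ tᵢ·10^(Lᵢ/10) = 3.4·10^(79/10) + 4.1·10^(63/10) = 2.783e+08.
L_eq = 10·log₁₀(2.783e+08/7.5) = 75.69 dB.

75.7 dB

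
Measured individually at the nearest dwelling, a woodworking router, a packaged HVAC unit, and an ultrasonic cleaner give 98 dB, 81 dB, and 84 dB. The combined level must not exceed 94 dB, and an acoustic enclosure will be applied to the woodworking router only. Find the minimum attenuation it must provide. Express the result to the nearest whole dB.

5 dB

Everything except the woodworking router sums to 10^(81/10) + 10^(84/10) = 3.771e+08 in linear terms, 85.76 dB.
The limit corresponds to 10^(94/10) = 2.512e+09; subtracting the fixed part leaves 2.135e+09 for the woodworking router, i.e. 93.29 dB.
Required insertion loss = 98 − 93.29 = 4.71 dB.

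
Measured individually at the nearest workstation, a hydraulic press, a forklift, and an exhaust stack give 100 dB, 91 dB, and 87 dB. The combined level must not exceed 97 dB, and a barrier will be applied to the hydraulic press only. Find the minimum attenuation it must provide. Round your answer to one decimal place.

4.9 dB

Everything except the hydraulic press sums to 10^(91/10) + 10^(87/10) = 1.760e+09 in linear terms, 92.46 dB.
To meet 97 dB overall, the treated hydraulic press may contribute at most 10^(97/10) − 1.760e+09 = 3.252e+09, i.e. 95.12 dB.
Required insertion loss = 100 − 95.12 = 4.88 dB.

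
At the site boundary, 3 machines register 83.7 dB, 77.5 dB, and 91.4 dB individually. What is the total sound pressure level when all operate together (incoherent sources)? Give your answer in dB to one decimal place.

For uncorrelated sources the intensities add, so convert each level to linear form, sum, and take 10·log₁₀ of the total.
Σ 10^(L/10) = 10^(83.7/10) + 10^(77.5/10) + 10^(91.4/10) = 1.671e+09.
L_total = 10·log₁₀(1.671e+09) = 92.23 dB.

92.2 dB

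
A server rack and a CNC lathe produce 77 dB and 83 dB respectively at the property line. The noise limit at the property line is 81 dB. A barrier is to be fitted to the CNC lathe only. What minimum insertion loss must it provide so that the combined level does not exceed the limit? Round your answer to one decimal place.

Everything except the CNC lathe sums to 10^(77/10) = 5.012e+07 in linear terms, 77.00 dB.
To meet 81 dB overall, the treated CNC lathe may contribute at most 10^(81/10) − 5.012e+07 = 7.577e+07, i.e. 78.80 dB.
Required insertion loss = 83 − 78.80 = 4.20 dB.

4.2 dB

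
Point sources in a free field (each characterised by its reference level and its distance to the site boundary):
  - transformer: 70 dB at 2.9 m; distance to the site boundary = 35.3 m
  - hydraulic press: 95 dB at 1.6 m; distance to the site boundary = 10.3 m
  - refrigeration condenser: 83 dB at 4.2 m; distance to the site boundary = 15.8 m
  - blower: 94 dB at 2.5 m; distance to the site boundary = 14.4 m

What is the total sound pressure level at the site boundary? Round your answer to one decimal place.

Apply inverse-square spreading to bring every level to the receiver, then sum 10^(L/10).
transformer: 70 − 20·log₁₀(35.3/2.9) = 70 − 21.71 = 48.29 dB.
hydraulic press: 95 − 20·log₁₀(10.3/1.6) = 95 − 16.17 = 78.83 dB.
refrigeration condenser: 83 − 20·log₁₀(15.8/4.2) = 83 − 11.51 = 71.49 dB.
blower: 94 − 20·log₁₀(14.4/2.5) = 94 − 15.21 = 78.79 dB.
Σ 10^(L/10) = 1.662e+08 → L_total = 10·log₁₀(1.662e+08) = 82.21 dB.

82.2 dB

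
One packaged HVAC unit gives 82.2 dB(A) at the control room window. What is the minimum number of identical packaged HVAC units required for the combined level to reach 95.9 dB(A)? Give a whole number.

N identical sources give L₁ + 10·log₁₀ N, so require 10·log₁₀ N ≥ 95.9 − 82.2 = 13.7 dB.
N ≥ 10^(13.7/10) = 23.442, so N = 24.

24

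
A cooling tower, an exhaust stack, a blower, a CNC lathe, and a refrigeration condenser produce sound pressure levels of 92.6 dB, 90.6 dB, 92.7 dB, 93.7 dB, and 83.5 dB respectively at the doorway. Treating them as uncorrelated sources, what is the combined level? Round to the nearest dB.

For uncorrelated sources the intensities add, so convert each level to linear form, sum, and take 10·log₁₀ of the total.
Σ 10^(L/10) = 10^(92.6/10) + 10^(90.6/10) + 10^(92.7/10) + 10^(93.7/10) + 10^(83.5/10) = 7.398e+09.
L_total = 10·log₁₀(7.398e+09) = 98.69 dB.

99 dB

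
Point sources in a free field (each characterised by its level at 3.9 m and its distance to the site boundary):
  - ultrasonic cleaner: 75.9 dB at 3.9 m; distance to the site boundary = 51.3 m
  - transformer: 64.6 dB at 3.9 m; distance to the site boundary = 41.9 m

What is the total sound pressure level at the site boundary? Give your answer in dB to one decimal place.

54.0 dB

First find each source's level at the receiver (point-source: −20·log₁₀(r/r_ref)), then combine on an intensity basis.
ultrasonic cleaner: 75.9 − 20·log₁₀(51.3/3.9) = 75.9 − 22.38 = 53.52 dB.
transformer: 64.6 − 20·log₁₀(41.9/3.9) = 64.6 − 20.62 = 43.98 dB.
Σ 10^(L/10) = 2.498e+05 → L_total = 10·log₁₀(2.498e+05) = 53.98 dB.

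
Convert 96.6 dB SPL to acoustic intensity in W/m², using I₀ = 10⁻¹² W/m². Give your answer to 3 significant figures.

0.00457 W/m²

I = I₀·10^(L/10) = 10⁻¹² × 10^(96.6/10) = 10^(-2.340).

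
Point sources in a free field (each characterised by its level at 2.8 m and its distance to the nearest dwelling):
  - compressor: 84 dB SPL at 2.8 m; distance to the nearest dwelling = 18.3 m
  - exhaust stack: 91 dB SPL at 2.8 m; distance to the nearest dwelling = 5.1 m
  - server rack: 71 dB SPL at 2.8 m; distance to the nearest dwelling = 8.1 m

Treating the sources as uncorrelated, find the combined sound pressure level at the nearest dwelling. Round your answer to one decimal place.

85.9 dB SPL

Propagate each source to the receiver with L = L_ref − 20·log₁₀(r/r_ref), then add intensities.
compressor: 84 − 20·log₁₀(18.3/2.8) = 84 − 16.31 = 67.69 dB SPL.
exhaust stack: 91 − 20·log₁₀(5.1/2.8) = 91 − 5.21 = 85.79 dB SPL.
server rack: 71 − 20·log₁₀(8.1/2.8) = 71 − 9.23 = 61.77 dB SPL.
Σ 10^(L/10) = 3.869e+08 → L_total = 10·log₁₀(3.869e+08) = 85.88 dB SPL.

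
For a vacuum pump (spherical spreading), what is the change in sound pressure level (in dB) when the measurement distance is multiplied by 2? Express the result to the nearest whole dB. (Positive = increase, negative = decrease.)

Point-source spreading: ΔL = −20·log₁₀(r₂/r₁).
ΔL = −20·log₁₀(2) = -6.02 dB.

-6 dB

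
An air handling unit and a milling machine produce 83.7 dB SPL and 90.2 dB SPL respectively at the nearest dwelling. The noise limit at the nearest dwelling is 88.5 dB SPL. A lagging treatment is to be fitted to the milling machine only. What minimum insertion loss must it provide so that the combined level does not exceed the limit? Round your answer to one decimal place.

The untreated sources together contribute 10^(83.7/10) = 2.344e+08, i.e. 83.70 dB SPL.
To meet 88.5 dB SPL overall, the treated milling machine may contribute at most 10^(88.5/10) − 2.344e+08 = 4.735e+08, i.e. 86.75 dB SPL.
So the milling machine must be reduced from 90.2 to 86.75 dB SPL: IL = 3.45 dB.

3.4 dB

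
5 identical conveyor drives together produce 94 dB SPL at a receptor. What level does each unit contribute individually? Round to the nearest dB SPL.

5 equal contributions raise the level by 10·log₁₀ 5 = 6.990 dB, so each unit alone gives 94 − 6.990.

87 dB SPL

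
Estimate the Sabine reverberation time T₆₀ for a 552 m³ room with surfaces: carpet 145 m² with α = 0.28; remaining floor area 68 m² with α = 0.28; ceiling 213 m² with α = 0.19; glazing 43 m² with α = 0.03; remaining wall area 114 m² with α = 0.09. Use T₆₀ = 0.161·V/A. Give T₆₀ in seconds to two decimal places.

Total absorption A = 145·0.28 + 68·0.28 + 213·0.19 + 43·0.03 + 114·0.09 = 111.66 m² sabins.
T₆₀ = 0.161 × 552 / 111.66 = 0.796 s.

0.80 s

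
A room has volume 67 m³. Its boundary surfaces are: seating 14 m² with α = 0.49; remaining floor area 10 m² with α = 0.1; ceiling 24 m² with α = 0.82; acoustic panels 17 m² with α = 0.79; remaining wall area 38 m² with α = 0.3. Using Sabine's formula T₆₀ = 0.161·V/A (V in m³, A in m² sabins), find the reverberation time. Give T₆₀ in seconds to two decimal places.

0.21 s

Summing Sᵢαᵢ: 14·0.49 + 10·0.1 + 24·0.82 + 17·0.79 + 38·0.3 = 52.37 m².
T₆₀ = 0.161 × 67 / 52.37 = 0.206 s.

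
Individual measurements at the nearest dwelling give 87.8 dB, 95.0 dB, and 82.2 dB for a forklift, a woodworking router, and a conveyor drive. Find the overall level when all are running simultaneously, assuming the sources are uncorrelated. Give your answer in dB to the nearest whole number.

96 dB

Incoherent sources combine by intensity addition: L_total = 10·log₁₀(Σ 10^(L_i/10)).
Σ 10^(L/10) = 10^(87.8/10) + 10^(95.0/10) + 10^(82.2/10) = 3.931e+09.
L_total = 10·log₁₀(3.931e+09) = 95.94 dB.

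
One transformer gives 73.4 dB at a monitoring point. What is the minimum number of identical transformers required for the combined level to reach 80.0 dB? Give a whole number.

N identical sources give L₁ + 10·log₁₀ N, so require 10·log₁₀ N ≥ 80.0 − 73.4 = 6.6 dB.
N ≥ 10^(6.6/10) = 4.571, so N = 5.

5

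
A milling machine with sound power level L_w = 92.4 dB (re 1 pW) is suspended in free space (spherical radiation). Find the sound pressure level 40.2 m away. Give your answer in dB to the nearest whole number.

L_p = L_w − 10·log₁₀(4π·r²) with r = 40.2 m.
4π·r² = 2.031e+04 m², 10·log₁₀ of that is 43.077 dB.
L_p = 92.4 − 43.077 = 49.32 dB.

49 dB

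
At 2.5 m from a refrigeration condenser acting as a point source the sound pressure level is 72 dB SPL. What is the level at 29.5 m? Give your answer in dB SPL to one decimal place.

50.6 dB SPL

Spherical spreading from a point source gives a 20·log₁₀(r₂/r₁) drop.
L₂ = 72 − 20·log₁₀(29.5/2.5) = 72 − 21.438 = 50.56 dB SPL.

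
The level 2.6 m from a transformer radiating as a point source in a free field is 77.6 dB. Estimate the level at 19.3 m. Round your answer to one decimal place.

Point-source attenuation: ΔL = 20·log₁₀(r₂/r₁) = 20·log₁₀(19.3/2.6) = 17.412 dB.
L₂ = 77.6 − 20·log₁₀(19.3/2.6) = 77.6 − 17.412 = 60.19 dB.

60.2 dB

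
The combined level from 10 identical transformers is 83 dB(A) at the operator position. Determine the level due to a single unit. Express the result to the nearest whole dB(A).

73 dB(A)

10 equal contributions raise the level by 10·log₁₀ 10 = 10.000 dB, so each unit alone gives 83 − 10.000.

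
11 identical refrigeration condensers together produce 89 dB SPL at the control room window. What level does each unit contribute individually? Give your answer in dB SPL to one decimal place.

For N identical incoherent sources L_total = L₁ + 10·log₁₀ N, so L₁ = 89 − 10·log₁₀(11) = 89 − 10.414.

78.6 dB SPL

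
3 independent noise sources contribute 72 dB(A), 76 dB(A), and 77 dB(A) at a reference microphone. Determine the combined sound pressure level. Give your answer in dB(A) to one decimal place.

80.2 dB(A)

For uncorrelated sources the intensities add, so convert each level to linear form, sum, and take 10·log₁₀ of the total.
Σ 10^(L/10) = 10^(72/10) + 10^(76/10) + 10^(77/10) = 1.058e+08.
L_total = 10·log₁₀(1.058e+08) = 80.24 dB(A).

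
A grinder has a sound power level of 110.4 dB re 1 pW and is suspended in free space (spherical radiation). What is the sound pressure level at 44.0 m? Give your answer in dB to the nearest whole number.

L_p = L_w − 10·log₁₀(4π·r²) with r = 44.0 m.
4π·r² = 2.433e+04 m², 10·log₁₀ of that is 43.861 dB.
L_p = 110.4 − 43.861 = 66.54 dB.

67 dB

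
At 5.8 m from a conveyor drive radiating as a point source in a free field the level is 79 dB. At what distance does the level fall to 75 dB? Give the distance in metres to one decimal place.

For a point source L₁ − L₂ = 20·log₁₀(r₂/r₁), so r₂ = r₁·10^((L₁−L₂)/20).
r₂ = 5.8·10^((79−75)/20) = 5.8·10^(4.0/20) = 9.19 m.

9.2 m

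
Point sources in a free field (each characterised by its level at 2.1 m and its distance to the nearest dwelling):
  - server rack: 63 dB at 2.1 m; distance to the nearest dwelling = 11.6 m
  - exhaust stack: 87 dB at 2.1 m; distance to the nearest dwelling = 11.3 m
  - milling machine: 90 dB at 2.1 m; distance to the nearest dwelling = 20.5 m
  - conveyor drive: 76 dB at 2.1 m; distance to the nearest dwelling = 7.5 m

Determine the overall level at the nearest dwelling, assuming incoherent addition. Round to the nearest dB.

75 dB

First find each source's level at the receiver (point-source: −20·log₁₀(r/r_ref)), then combine on an intensity basis.
server rack: 63 − 20·log₁₀(11.6/2.1) = 63 − 14.84 = 48.16 dB.
exhaust stack: 87 − 20·log₁₀(11.3/2.1) = 87 − 14.62 = 72.38 dB.
milling machine: 90 − 20·log₁₀(20.5/2.1) = 90 − 19.79 = 70.21 dB.
conveyor drive: 76 − 20·log₁₀(7.5/2.1) = 76 − 11.06 = 64.94 dB.
Σ 10^(L/10) = 3.099e+07 → L_total = 10·log₁₀(3.099e+07) = 74.91 dB.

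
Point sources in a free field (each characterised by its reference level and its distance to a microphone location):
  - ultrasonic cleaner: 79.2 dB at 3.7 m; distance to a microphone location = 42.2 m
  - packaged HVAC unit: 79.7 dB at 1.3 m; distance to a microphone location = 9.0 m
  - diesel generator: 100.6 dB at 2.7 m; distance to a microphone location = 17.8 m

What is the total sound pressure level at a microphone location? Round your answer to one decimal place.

84.3 dB

First find each source's level at the receiver (point-source: −20·log₁₀(r/r_ref)), then combine on an intensity basis.
ultrasonic cleaner: 79.2 − 20·log₁₀(42.2/3.7) = 79.2 − 21.14 = 58.06 dB.
packaged HVAC unit: 79.7 − 20·log₁₀(9.0/1.3) = 79.7 − 16.81 = 62.89 dB.
diesel generator: 100.6 − 20·log₁₀(17.8/2.7) = 100.6 − 16.38 = 84.22 dB.
Σ 10^(L/10) = 2.668e+08 → L_total = 10·log₁₀(2.668e+08) = 84.26 dB.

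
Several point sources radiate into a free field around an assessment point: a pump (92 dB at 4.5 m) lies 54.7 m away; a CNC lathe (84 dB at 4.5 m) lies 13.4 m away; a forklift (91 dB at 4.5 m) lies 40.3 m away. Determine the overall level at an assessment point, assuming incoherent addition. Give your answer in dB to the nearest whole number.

77 dB

Apply inverse-square spreading to bring every level to the receiver, then sum 10^(L/10).
pump: 92 − 20·log₁₀(54.7/4.5) = 92 − 21.70 = 70.30 dB.
CNC lathe: 84 − 20·log₁₀(13.4/4.5) = 84 − 9.48 = 74.52 dB.
forklift: 91 − 20·log₁₀(40.3/4.5) = 91 − 19.04 = 71.96 dB.
Σ 10^(L/10) = 5.475e+07 → L_total = 10·log₁₀(5.475e+07) = 77.38 dB.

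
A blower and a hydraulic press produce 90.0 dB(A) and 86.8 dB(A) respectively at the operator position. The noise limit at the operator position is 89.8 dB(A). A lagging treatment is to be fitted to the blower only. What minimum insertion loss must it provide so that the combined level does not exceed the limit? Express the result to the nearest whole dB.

3 dB

The untreated sources together contribute 10^(86.8/10) = 4.786e+08, i.e. 86.80 dB(A).
To meet 89.8 dB(A) overall, the treated blower may contribute at most 10^(89.8/10) − 4.786e+08 = 4.764e+08, i.e. 86.78 dB(A).
So the blower must be reduced from 90.0 to 86.78 dB(A): IL = 3.22 dB.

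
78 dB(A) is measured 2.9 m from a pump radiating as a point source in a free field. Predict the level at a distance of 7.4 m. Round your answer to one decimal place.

69.9 dB(A)

For a point source, L₂ = L₁ − 20·log₁₀(r₂/r₁).
L₂ = 78 − 20·log₁₀(7.4/2.9) = 78 − 8.137 = 69.86 dB(A).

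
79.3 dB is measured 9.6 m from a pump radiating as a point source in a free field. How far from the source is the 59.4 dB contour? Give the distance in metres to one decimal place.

94.9 m

The 19.9 dB drop corresponds to a distance ratio of 10^(19.9/20) for a point source.
r₂ = 9.6·10^((79.3−59.4)/20) = 9.6·10^(19.9/20) = 94.90 m.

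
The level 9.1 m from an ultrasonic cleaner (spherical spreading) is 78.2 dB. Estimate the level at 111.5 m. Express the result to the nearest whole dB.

For a point source, L₂ = L₁ − 20·log₁₀(r₂/r₁).
L₂ = 78.2 − 20·log₁₀(111.5/9.1) = 78.2 − 21.765 = 56.44 dB.

56 dB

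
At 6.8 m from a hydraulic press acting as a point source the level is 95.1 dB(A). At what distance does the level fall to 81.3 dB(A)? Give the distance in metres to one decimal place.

33.3 m

Point-source spreading drops the level by 20·log₁₀(r₂/r₁); inverting, r₂/r₁ = 10^(ΔL/20).
r₂ = 6.8·10^((95.1−81.3)/20) = 6.8·10^(13.8/20) = 33.30 m.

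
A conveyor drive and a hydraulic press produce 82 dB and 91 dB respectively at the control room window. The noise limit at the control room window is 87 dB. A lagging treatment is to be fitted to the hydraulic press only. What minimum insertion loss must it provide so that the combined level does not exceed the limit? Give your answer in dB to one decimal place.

The untreated sources together contribute 10^(82/10) = 1.585e+08, i.e. 82.00 dB.
The limit corresponds to 10^(87/10) = 5.012e+08; subtracting the fixed part leaves 3.427e+08 for the hydraulic press, i.e. 85.35 dB.
So the hydraulic press must be reduced from 91 to 85.35 dB: IL = 5.65 dB.

5.7 dB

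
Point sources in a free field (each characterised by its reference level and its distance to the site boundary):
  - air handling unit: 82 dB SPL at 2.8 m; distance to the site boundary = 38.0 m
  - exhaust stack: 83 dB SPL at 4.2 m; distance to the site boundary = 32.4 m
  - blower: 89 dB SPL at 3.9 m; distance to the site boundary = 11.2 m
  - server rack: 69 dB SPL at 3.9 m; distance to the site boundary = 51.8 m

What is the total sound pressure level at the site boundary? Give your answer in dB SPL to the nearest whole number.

First find each source's level at the receiver (point-source: −20·log₁₀(r/r_ref)), then combine on an intensity basis.
air handling unit: 82 − 20·log₁₀(38.0/2.8) = 82 − 22.65 = 59.35 dB SPL.
exhaust stack: 83 − 20·log₁₀(32.4/4.2) = 83 − 17.75 = 65.25 dB SPL.
blower: 89 − 20·log₁₀(11.2/3.9) = 89 − 9.16 = 79.84 dB SPL.
server rack: 69 − 20·log₁₀(51.8/3.9) = 69 − 22.47 = 46.53 dB SPL.
Σ 10^(L/10) = 1.006e+08 → L_total = 10·log₁₀(1.006e+08) = 80.02 dB SPL.

80 dB SPL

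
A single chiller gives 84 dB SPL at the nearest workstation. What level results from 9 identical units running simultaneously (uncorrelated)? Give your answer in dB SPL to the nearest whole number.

L_total = L₁ + 10·log₁₀ N for N identical incoherent sources.
L_total = 84 + 10·log₁₀(9) = 84 + 9.542 = 93.54 dB SPL.

94 dB SPL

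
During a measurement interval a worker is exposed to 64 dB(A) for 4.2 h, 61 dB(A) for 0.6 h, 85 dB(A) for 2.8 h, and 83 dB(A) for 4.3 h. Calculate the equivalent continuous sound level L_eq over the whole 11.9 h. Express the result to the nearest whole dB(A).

82 dB(A)

L_eq = 10·log₁₀[(1/T)·Σ tᵢ·10^(Lᵢ/10)] with T = 11.9 h.
Σ tᵢ·10^(Lᵢ/10) = 4.2·10^(64/10) + 0.6·10^(61/10) + 2.8·10^(85/10) + 4.3·10^(83/10) = 1.755e+09.
L_eq = 10·log₁₀(1.755e+09/11.9) = 81.69 dB(A).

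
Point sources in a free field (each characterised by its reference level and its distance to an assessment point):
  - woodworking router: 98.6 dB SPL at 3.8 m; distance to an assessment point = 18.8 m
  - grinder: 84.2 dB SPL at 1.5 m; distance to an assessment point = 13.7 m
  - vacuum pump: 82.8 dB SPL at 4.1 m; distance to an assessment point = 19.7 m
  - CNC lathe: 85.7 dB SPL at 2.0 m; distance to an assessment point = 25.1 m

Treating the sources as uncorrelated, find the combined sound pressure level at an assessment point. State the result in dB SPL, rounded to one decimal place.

Propagate each source to the receiver with L = L_ref − 20·log₁₀(r/r_ref), then add intensities.
woodworking router: 98.6 − 20·log₁₀(18.8/3.8) = 98.6 − 13.89 = 84.71 dB SPL.
grinder: 84.2 − 20·log₁₀(13.7/1.5) = 84.2 − 19.21 = 64.99 dB SPL.
vacuum pump: 82.8 − 20·log₁₀(19.7/4.1) = 82.8 − 13.63 = 69.17 dB SPL.
CNC lathe: 85.7 − 20·log₁₀(25.1/2.0) = 85.7 − 21.97 = 63.73 dB SPL.
Σ 10^(L/10) = 3.097e+08 → L_total = 10·log₁₀(3.097e+08) = 84.91 dB SPL.

84.9 dB SPL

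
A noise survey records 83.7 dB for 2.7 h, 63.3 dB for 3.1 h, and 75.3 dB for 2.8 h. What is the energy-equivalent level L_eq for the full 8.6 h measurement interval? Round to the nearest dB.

79 dB

L_eq = 10·log₁₀[(1/T)·Σ tᵢ·10^(Lᵢ/10)] with T = 8.6 h.
Σ tᵢ·10^(Lᵢ/10) = 2.7·10^(83.7/10) + 3.1·10^(63.3/10) + 2.8·10^(75.3/10) = 7.344e+08.
L_eq = 10·log₁₀(7.344e+08/8.6) = 79.31 dB.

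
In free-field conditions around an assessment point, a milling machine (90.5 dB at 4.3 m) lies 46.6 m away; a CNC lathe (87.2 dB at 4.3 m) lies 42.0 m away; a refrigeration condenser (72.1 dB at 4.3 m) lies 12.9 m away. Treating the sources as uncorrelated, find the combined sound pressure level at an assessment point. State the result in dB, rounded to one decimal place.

72.3 dB

Propagate each source to the receiver with L = L_ref − 20·log₁₀(r/r_ref), then add intensities.
milling machine: 90.5 − 20·log₁₀(46.6/4.3) = 90.5 − 20.70 = 69.80 dB.
CNC lathe: 87.2 − 20·log₁₀(42.0/4.3) = 87.2 − 19.80 = 67.40 dB.
refrigeration condenser: 72.1 − 20·log₁₀(12.9/4.3) = 72.1 − 9.54 = 62.56 dB.
Σ 10^(L/10) = 1.686e+07 → L_total = 10·log₁₀(1.686e+07) = 72.27 dB.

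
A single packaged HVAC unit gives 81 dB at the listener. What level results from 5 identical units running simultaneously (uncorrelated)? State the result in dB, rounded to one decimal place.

N identical incoherent sources raise the level by 10·log₁₀ N.
L_total = 81 + 10·log₁₀(5) = 81 + 6.990 = 87.99 dB.

88.0 dB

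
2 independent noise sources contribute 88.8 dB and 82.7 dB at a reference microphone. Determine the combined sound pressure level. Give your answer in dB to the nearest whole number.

90 dB

Incoherent sources combine by intensity addition: L_total = 10·log₁₀(Σ 10^(L_i/10)).
Σ 10^(L/10) = 10^(88.8/10) + 10^(82.7/10) = 9.448e+08.
L_total = 10·log₁₀(9.448e+08) = 89.75 dB.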